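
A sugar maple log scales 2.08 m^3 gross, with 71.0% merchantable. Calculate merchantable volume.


Formula: MV = V_total * (merchantable_pct / 100)
Merchantable fraction = 71.0% / 100 = 0.71
MV = 2.08 m^3 * 0.71 = 1.477 m^3

1.477


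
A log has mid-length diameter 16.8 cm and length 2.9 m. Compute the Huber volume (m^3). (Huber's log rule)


Huber: V = Am * L,  Am = pi*(Dm/200)^2
Am = pi*(16.8/200)^2 = 0.022167 m^2
V = 0.022167*2.9 = 0.0643 m^3

0.0643


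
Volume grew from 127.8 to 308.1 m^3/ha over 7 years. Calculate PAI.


Formula: PAI = (V_T2 - V_T1) / (T2 - T1)
Volume increment = 308.1 - 127.8 = 180.3 m^3/ha
PAI = 180.3 / 7 = 25.76 m^3/ha/year

25.76


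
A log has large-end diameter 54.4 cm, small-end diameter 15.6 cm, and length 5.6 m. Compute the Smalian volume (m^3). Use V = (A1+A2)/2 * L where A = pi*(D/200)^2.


Smalian: V = (A1 + A2)/2 * L,  A = pi*(D/200)^2
A1 = pi*(54.4/200)^2 = 0.232428 m^2
A2 = pi*(15.6/200)^2 = 0.019113 m^2
V = (0.232428+0.019113)/2*5.6 = 0.7043 m^3

0.7043


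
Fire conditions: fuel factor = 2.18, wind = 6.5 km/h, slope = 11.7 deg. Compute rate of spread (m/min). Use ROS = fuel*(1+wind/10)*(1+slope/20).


Formula: ROS = fuel * (1 + wind/10) * (1 + slope/20)
Wind factor = 1 + 6.5/10 = 1.65
Slope factor = 1 + 11.7/20 = 1.585
ROS = 2.18 * 1.65 * 1.585 = 5.7 m/min

5.7


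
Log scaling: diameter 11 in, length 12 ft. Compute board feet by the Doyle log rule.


Doyle: BF = (D - 4)^2 * L / 16
Adjusted diameter = 11 - 4 = 7 in
(D-4)^2 = 7^2 = 49
BF = 49 * 12 / 16 = 37 BF

37


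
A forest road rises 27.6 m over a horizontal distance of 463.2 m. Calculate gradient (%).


Formula: Gradient = rise / run * 100
Gradient = 27.6 / 463.2 * 100 = 6.0%

6.0


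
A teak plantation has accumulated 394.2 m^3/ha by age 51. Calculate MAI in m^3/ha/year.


Formula: MAI = Total Volume / Stand Age
MAI = 394.2 m^3/ha / 51 years
MAI = 7.73 m^3/ha/year

7.73


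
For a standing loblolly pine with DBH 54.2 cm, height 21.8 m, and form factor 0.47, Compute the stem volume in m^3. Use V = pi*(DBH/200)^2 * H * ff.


Formula: V = pi * (DBH/200)^2 * H * ff
Radius = DBH/200 = 54.2/200 = 0.271 m
Radius^2 = 0.271^2 = 0.073441 m^2
V = pi * 0.073441 * 21.8 * 0.47
V = 2.364 m^3

2.364


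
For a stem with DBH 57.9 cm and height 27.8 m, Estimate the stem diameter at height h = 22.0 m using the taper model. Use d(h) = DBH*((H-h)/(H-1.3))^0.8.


Taper: d(h) = DBH * ((H - h) / (H - 1.3))^0.8
Numerator = H - h = 27.8 - 22.0 = 5.8 m
Denominator = H - 1.3 = 27.8 - 1.3 = 26.5 m
Ratio = 5.8 / 26.5 = 0.21887
d = 57.9 * 0.21887^0.8 = 17.2 cm

17.2


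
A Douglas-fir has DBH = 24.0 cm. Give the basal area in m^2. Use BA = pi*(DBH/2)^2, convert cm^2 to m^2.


Formula: BA = pi * (DBH/2)^2 / 10000  (cm^2 to m^2)
Radius = DBH/2 = 24.0/2 = 12.0 cm
BA = pi * 12.0^2 / 10000
   = 452.3893 cm^2 / 10000
   = 0.0452 m^2

0.0452


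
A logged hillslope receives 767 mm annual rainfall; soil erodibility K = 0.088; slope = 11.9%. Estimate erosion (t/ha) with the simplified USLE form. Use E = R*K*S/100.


Formula: E = R * K * S / 100  (simplified USLE)
R * K = 767 * 0.088 = 67.496
E = 67.496 * 11.9 / 100 = 8.03 t/ha

8.03


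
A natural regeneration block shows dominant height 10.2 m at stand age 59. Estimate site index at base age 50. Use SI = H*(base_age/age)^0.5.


Formula: SI = H_dom * (base_age / age)^0.5
Age ratio = 50 / 59 = 0.84746
sqrt(age_ratio) = 0.92057
SI = 10.2 * 0.92057 = 9.4 m

9.4


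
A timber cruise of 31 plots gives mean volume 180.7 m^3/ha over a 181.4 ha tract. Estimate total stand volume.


Formula: Total Volume = Mean Volume per ha * Total Area
Total Volume = 180.7 m^3/ha * 181.4 ha
Total Volume = 32779 m^3

32779


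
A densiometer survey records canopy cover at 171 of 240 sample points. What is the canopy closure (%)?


Formula: Canopy closure = covered points / total points * 100
Closure = 171 / 240 * 100
Closure = 0.7125 * 100 = 71.3%

71.3


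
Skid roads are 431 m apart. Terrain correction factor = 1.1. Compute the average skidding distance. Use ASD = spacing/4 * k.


Formula: ASD = (spacing / 4) * correction
Uncorrected distance = spacing / 4 = 431 / 4 = 107.75 m
ASD = 107.75 * 1.1 = 119 m

119


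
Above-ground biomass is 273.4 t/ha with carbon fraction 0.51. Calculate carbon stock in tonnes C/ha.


Formula: Carbon Stock = Biomass * Carbon Fraction
C = 273.4 t/ha * 0.51
C = 139.4 t C/ha

139.4


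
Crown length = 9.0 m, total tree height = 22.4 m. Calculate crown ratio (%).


Formula: Crown Ratio = (Crown Length / Total Height) * 100
CR = (9.0 m / 22.4 m) * 100
CR = 0.4018 * 100 = 40.2%

40.2


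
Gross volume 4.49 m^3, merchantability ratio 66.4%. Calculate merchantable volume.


Formula: MV = V_total * (merchantable_pct / 100)
Merchantable fraction = 66.4% / 100 = 0.664
MV = 4.49 m^3 * 0.664 = 2.981 m^3

2.981


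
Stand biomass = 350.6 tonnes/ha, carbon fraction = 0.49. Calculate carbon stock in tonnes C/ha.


Formula: Carbon Stock = Biomass * Carbon Fraction
C = 350.6 t/ha * 0.49
C = 171.8 t C/ha

171.8


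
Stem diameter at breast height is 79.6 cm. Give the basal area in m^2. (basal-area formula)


Formula: BA = pi * (DBH/2)^2 / 10000  (cm^2 to m^2)
Radius = DBH/2 = 79.6/2 = 39.8 cm
BA = pi * 39.8^2 / 10000
   = 4976.4084 cm^2 / 10000
   = 0.4976 m^2

0.4976


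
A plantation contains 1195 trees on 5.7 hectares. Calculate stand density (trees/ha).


Formula: Stand Density = N_trees / Area_ha
Density = 1195 trees / 5.7 ha
Density = 210 trees/ha

210


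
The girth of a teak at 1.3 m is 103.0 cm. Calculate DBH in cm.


Formula: DBH = C / pi
DBH = 103.0 / pi
pi = 3.14159...
DBH = 32.8 cm

32.8


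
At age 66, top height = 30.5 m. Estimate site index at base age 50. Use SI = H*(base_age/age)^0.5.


Formula: SI = H_dom * (base_age / age)^0.5
Age ratio = 50 / 66 = 0.75758
sqrt(age_ratio) = 0.87039
SI = 30.5 * 0.87039 = 26.5 m

26.5


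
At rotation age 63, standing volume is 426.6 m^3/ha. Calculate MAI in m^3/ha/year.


Formula: MAI = Total Volume / Stand Age
MAI = 426.6 m^3/ha / 63 years
MAI = 6.77 m^3/ha/year

6.77


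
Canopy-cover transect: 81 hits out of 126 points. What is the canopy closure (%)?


Formula: Canopy closure = covered points / total points * 100
Closure = 81 / 126 * 100
Closure = 0.6429 * 100 = 64.3%

64.3


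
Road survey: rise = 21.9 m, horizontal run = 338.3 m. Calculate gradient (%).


Formula: Gradient = rise / run * 100
Gradient = 21.9 / 338.3 * 100 = 6.5%

6.5


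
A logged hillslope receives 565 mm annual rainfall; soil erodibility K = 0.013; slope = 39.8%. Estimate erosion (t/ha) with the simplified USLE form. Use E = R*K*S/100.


Formula: E = R * K * S / 100  (simplified USLE)
R * K = 565 * 0.013 = 7.345
E = 7.345 * 39.8 / 100 = 2.92 t/ha

2.92


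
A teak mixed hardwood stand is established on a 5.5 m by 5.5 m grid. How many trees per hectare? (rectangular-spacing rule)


Formula: TPH = 10000 m^2/ha / (spacing_x * spacing_y)
Area per tree = 5.5 m * 5.5 m = 30.25 m^2
TPH = 10000 / 30.25 = 331 trees/ha

331


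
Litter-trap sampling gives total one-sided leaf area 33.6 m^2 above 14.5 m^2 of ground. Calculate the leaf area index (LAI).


Formula: LAI = total leaf area / ground area  (dimensionless)
LAI = 33.6 m^2 / 14.5 m^2
LAI = 2.32

2.32


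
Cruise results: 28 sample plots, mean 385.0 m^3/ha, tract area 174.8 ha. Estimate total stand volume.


Formula: Total Volume = Mean Volume per ha * Total Area
Total Volume = 385.0 m^3/ha * 174.8 ha
Total Volume = 67298 m^3

67298


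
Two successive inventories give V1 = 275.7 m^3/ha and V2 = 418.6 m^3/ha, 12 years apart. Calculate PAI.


Formula: PAI = (V_T2 - V_T1) / (T2 - T1)
Volume increment = 418.6 - 275.7 = 142.9 m^3/ha
PAI = 142.9 / 12 = 11.91 m^3/ha/year

11.91


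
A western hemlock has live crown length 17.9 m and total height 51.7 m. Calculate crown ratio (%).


Formula: Crown Ratio = (Crown Length / Total Height) * 100
CR = (17.9 m / 51.7 m) * 100
CR = 0.3462 * 100 = 34.6%

34.6


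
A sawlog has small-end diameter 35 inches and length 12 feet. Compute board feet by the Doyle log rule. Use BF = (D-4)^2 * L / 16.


Doyle: BF = (D - 4)^2 * L / 16
Adjusted diameter = 35 - 4 = 31 in
(D-4)^2 = 31^2 = 961
BF = 961 * 12 / 16 = 721 BF

721


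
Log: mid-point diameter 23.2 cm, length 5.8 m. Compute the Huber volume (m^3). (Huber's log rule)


Huber: V = Am * L,  Am = pi*(Dm/200)^2
Am = pi*(23.2/200)^2 = 0.042273 m^2
V = 0.042273*5.8 = 0.2452 m^3

0.2452


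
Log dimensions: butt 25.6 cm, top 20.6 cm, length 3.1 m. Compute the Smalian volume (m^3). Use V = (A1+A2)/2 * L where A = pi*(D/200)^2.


Smalian: V = (A1 + A2)/2 * L,  A = pi*(D/200)^2
A1 = pi*(25.6/200)^2 = 0.051472 m^2
A2 = pi*(20.6/200)^2 = 0.033329 m^2
V = (0.051472+0.033329)/2*3.1 = 0.1314 m^3

0.1314


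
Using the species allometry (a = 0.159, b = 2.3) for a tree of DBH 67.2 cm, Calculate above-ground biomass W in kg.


Formula: W = a * DBH^b  (allometric power law)
DBH^b = 67.2^2.3 = 15956.9296
W = 0.159 * 15956.9296 = 2537.2 kg

2537.2


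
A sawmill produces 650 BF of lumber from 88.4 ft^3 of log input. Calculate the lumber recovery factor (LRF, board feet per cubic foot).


Formula: LRF = Lumber Output (BF) / Log Input (ft^3)
LRF = 650 BF / 88.4 ft^3
LRF = 7.35 BF/ft^3

7.35


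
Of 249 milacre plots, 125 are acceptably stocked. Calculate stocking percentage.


Formula: Stocking % = stocked plots / total plots * 100
Stocking = 125 / 249 * 100
Stocking = 0.502 * 100 = 50.2%

50.2


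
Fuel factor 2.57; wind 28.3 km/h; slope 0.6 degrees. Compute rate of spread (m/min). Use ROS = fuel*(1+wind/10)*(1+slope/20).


Formula: ROS = fuel * (1 + wind/10) * (1 + slope/20)
Wind factor = 1 + 28.3/10 = 3.83
Slope factor = 1 + 0.6/20 = 1.03
ROS = 2.57 * 3.83 * 1.03 = 10.14 m/min

10.14


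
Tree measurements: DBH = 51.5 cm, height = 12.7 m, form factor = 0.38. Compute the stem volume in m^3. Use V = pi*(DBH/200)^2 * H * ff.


Formula: V = pi * (DBH/200)^2 * H * ff
Radius = DBH/200 = 51.5/200 = 0.2575 m
Radius^2 = 0.2575^2 = 0.06630625 m^2
V = pi * 0.06630625 * 12.7 * 0.38
V = 1.005 m^3

1.005


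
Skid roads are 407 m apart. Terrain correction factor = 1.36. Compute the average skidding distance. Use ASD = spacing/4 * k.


Formula: ASD = (spacing / 4) * correction
Uncorrected distance = spacing / 4 = 407 / 4 = 101.75 m
ASD = 101.75 * 1.36 = 138 m

138


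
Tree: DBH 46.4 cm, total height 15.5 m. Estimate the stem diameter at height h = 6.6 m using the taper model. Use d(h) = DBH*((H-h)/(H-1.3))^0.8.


Taper: d(h) = DBH * ((H - h) / (H - 1.3))^0.8
Numerator = H - h = 15.5 - 6.6 = 8.9 m
Denominator = H - 1.3 = 15.5 - 1.3 = 14.2 m
Ratio = 8.9 / 14.2 = 0.62676
d = 46.4 * 0.62676^0.8 = 31.9 cm

31.9


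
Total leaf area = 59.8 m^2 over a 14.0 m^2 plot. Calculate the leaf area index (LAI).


Formula: LAI = total leaf area / ground area  (dimensionless)
LAI = 59.8 m^2 / 14.0 m^2
LAI = 4.27

4.27


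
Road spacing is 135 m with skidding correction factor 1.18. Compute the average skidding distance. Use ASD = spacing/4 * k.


Formula: ASD = (spacing / 4) * correction
Uncorrected distance = spacing / 4 = 135 / 4 = 33.75 m
ASD = 33.75 * 1.18 = 40 m

40


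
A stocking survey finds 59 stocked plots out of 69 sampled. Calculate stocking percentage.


Formula: Stocking % = stocked plots / total plots * 100
Stocking = 59 / 69 * 100
Stocking = 0.8551 * 100 = 85.5%

85.5


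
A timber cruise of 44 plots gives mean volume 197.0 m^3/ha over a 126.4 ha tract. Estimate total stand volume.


Formula: Total Volume = Mean Volume per ha * Total Area
Total Volume = 197.0 m^3/ha * 126.4 ha
Total Volume = 24901 m^3

24901


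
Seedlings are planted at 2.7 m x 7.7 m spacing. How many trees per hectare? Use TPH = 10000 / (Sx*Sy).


Formula: TPH = 10000 m^2/ha / (spacing_x * spacing_y)
Area per tree = 2.7 m * 7.7 m = 20.79 m^2
TPH = 10000 / 20.79 = 481 trees/ha

481


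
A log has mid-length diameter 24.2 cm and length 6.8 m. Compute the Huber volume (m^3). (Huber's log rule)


Huber: V = Am * L,  Am = pi*(Dm/200)^2
Am = pi*(24.2/200)^2 = 0.045996 m^2
V = 0.045996*6.8 = 0.3128 m^3

0.3128


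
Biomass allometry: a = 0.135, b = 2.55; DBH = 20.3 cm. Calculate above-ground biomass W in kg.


Formula: W = a * DBH^b  (allometric power law)
DBH^b = 20.3^2.55 = 2158.3153
W = 0.135 * 2158.3153 = 291.4 kg

291.4


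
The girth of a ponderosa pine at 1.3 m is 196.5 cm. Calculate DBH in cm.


Formula: DBH = C / pi
DBH = 196.5 / pi
pi = 3.14159...
DBH = 62.5 cm

62.5


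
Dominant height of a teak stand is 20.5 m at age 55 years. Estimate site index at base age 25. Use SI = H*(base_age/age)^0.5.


Formula: SI = H_dom * (base_age / age)^0.5
Age ratio = 25 / 55 = 0.45455
sqrt(age_ratio) = 0.6742
SI = 20.5 * 0.6742 = 13.8 m

13.8


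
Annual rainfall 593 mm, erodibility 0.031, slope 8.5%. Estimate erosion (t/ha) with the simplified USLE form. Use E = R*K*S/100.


Formula: E = R * K * S / 100  (simplified USLE)
R * K = 593 * 0.031 = 18.383
E = 18.383 * 8.5 / 100 = 1.56 t/ha

1.56


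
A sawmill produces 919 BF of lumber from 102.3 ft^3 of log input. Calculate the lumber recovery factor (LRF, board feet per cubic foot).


Formula: LRF = Lumber Output (BF) / Log Input (ft^3)
LRF = 919 BF / 102.3 ft^3
LRF = 8.98 BF/ft^3

8.98


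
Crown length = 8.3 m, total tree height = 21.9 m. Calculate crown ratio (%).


Formula: Crown Ratio = (Crown Length / Total Height) * 100
CR = (8.3 m / 21.9 m) * 100
CR = 0.379 * 100 = 37.9%

37.9


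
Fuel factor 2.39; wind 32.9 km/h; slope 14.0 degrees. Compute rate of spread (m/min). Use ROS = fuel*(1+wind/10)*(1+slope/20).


Formula: ROS = fuel * (1 + wind/10) * (1 + slope/20)
Wind factor = 1 + 32.9/10 = 4.29
Slope factor = 1 + 14.0/20 = 1.7
ROS = 2.39 * 4.29 * 1.7 = 17.43 m/min

17.43


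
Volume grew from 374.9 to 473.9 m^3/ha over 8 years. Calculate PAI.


Formula: PAI = (V_T2 - V_T1) / (T2 - T1)
Volume increment = 473.9 - 374.9 = 99.0 m^3/ha
PAI = 99.0 / 8 = 12.38 m^3/ha/year

12.38


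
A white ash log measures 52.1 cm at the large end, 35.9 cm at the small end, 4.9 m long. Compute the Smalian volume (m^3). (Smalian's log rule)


Smalian: V = (A1 + A2)/2 * L,  A = pi*(D/200)^2
A1 = pi*(52.1/200)^2 = 0.213189 m^2
A2 = pi*(35.9/200)^2 = 0.101223 m^2
V = (0.213189+0.101223)/2*4.9 = 0.7703 m^3

0.7703


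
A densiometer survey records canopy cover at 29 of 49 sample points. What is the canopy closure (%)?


Formula: Canopy closure = covered points / total points * 100
Closure = 29 / 49 * 100
Closure = 0.5918 * 100 = 59.2%

59.2


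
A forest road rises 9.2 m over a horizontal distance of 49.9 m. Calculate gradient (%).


Formula: Gradient = rise / run * 100
Gradient = 9.2 / 49.9 * 100 = 18.4%

18.4


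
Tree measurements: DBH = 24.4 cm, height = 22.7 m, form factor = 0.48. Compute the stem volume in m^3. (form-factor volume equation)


Formula: V = pi * (DBH/200)^2 * H * ff
Radius = DBH/200 = 24.4/200 = 0.122 m
Radius^2 = 0.122^2 = 0.014884 m^2
V = pi * 0.014884 * 22.7 * 0.48
V = 0.509 m^3

0.509


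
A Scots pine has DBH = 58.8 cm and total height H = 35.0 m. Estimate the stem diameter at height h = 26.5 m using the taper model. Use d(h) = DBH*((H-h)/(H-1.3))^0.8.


Taper: d(h) = DBH * ((H - h) / (H - 1.3))^0.8
Numerator = H - h = 35.0 - 26.5 = 8.5 m
Denominator = H - 1.3 = 35.0 - 1.3 = 33.7 m
Ratio = 8.5 / 33.7 = 0.25223
d = 58.8 * 0.25223^0.8 = 19.5 cm

19.5


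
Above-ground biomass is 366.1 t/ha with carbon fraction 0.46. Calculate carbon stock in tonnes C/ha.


Formula: Carbon Stock = Biomass * Carbon Fraction
C = 366.1 t/ha * 0.46
C = 168.4 t C/ha

168.4


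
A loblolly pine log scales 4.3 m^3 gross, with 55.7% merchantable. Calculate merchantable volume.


Formula: MV = V_total * (merchantable_pct / 100)
Merchantable fraction = 55.7% / 100 = 0.557
MV = 4.3 m^3 * 0.557 = 2.395 m^3

2.395


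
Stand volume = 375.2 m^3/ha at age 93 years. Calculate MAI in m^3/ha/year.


Formula: MAI = Total Volume / Stand Age
MAI = 375.2 m^3/ha / 93 years
MAI = 4.03 m^3/ha/year

4.03


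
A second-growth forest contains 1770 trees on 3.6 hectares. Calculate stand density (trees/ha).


Formula: Stand Density = N_trees / Area_ha
Density = 1770 trees / 3.6 ha
Density = 492 trees/ha

492


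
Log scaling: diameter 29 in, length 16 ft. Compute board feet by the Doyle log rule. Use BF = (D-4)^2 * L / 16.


Doyle: BF = (D - 4)^2 * L / 16
Adjusted diameter = 29 - 4 = 25 in
(D-4)^2 = 25^2 = 625
BF = 625 * 16 / 16 = 625 BF

625


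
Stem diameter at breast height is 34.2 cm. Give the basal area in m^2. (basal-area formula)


Formula: BA = pi * (DBH/2)^2 / 10000  (cm^2 to m^2)
Radius = DBH/2 = 34.2/2 = 17.1 cm
BA = pi * 17.1^2 / 10000
   = 918.6331 cm^2 / 10000
   = 0.0919 m^2

0.0919


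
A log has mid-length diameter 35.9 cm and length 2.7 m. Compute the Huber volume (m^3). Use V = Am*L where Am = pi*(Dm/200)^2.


Huber: V = Am * L,  Am = pi*(Dm/200)^2
Am = pi*(35.9/200)^2 = 0.101223 m^2
V = 0.101223*2.7 = 0.2733 m^3

0.2733


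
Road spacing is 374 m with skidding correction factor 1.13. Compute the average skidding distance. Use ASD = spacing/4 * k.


Formula: ASD = (spacing / 4) * correction
Uncorrected distance = spacing / 4 = 374 / 4 = 93.5 m
ASD = 93.5 * 1.13 = 106 m

106


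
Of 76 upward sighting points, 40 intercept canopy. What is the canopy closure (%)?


Formula: Canopy closure = covered points / total points * 100
Closure = 40 / 76 * 100
Closure = 0.5263 * 100 = 52.6%

52.6


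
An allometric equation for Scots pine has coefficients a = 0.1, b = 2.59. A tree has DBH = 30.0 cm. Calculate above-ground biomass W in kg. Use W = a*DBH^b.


Formula: W = a * DBH^b  (allometric power law)
DBH^b = 30.0^2.59 = 6694.8993
W = 0.1 * 6694.8993 = 669.5 kg

669.5


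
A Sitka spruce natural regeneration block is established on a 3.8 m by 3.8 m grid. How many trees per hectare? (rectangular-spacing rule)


Formula: TPH = 10000 m^2/ha / (spacing_x * spacing_y)
Area per tree = 3.8 m * 3.8 m = 14.44 m^2
TPH = 10000 / 14.44 = 693 trees/ha

693


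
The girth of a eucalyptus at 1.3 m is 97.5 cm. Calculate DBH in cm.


Formula: DBH = C / pi
DBH = 97.5 / pi
pi = 3.14159...
DBH = 31.0 cm

31.0


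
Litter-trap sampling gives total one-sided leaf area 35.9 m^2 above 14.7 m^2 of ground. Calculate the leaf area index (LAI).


Formula: LAI = total leaf area / ground area  (dimensionless)
LAI = 35.9 m^2 / 14.7 m^2
LAI = 2.44

2.44


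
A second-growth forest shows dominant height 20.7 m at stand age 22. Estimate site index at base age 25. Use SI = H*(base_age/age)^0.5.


Formula: SI = H_dom * (base_age / age)^0.5
Age ratio = 25 / 22 = 1.13636
sqrt(age_ratio) = 1.066
SI = 20.7 * 1.066 = 22.1 m

22.1


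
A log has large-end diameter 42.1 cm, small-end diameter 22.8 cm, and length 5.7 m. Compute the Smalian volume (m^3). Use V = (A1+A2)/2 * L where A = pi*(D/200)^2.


Smalian: V = (A1 + A2)/2 * L,  A = pi*(D/200)^2
A1 = pi*(42.1/200)^2 = 0.139205 m^2
A2 = pi*(22.8/200)^2 = 0.040828 m^2
V = (0.139205+0.040828)/2*5.7 = 0.5131 m^3

0.5131


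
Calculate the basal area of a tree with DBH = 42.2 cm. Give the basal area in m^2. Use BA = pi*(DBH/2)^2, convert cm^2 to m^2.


Formula: BA = pi * (DBH/2)^2 / 10000  (cm^2 to m^2)
Radius = DBH/2 = 42.2/2 = 21.1 cm
BA = pi * 21.1^2 / 10000
   = 1398.6685 cm^2 / 10000
   = 0.1399 m^2

0.1399


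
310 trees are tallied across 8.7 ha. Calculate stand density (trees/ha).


Formula: Stand Density = N_trees / Area_ha
Density = 310 trees / 8.7 ha
Density = 36 trees/ha

36


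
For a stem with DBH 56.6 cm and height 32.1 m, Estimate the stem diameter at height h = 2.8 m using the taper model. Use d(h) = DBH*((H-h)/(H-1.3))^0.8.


Taper: d(h) = DBH * ((H - h) / (H - 1.3))^0.8
Numerator = H - h = 32.1 - 2.8 = 29.3 m
Denominator = H - 1.3 = 32.1 - 1.3 = 30.8 m
Ratio = 29.3 / 30.8 = 0.9513
d = 56.6 * 0.9513^0.8 = 54.4 cm

54.4


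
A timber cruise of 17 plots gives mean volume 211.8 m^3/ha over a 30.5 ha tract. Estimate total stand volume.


Formula: Total Volume = Mean Volume per ha * Total Area
Total Volume = 211.8 m^3/ha * 30.5 ha
Total Volume = 6460 m^3

6460


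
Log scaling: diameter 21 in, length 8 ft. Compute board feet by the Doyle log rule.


Doyle: BF = (D - 4)^2 * L / 16
Adjusted diameter = 21 - 4 = 17 in
(D-4)^2 = 17^2 = 289
BF = 289 * 8 / 16 = 145 BF

145


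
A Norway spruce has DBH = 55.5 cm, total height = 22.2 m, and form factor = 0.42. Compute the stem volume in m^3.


Formula: V = pi * (DBH/200)^2 * H * ff
Radius = DBH/200 = 55.5/200 = 0.2775 m
Radius^2 = 0.2775^2 = 0.07700625 m^2
V = pi * 0.07700625 * 22.2 * 0.42
V = 2.256 m^3

2.256


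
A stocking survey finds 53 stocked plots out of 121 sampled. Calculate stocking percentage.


Formula: Stocking % = stocked plots / total plots * 100
Stocking = 53 / 121 * 100
Stocking = 0.438 * 100 = 43.8%

43.8


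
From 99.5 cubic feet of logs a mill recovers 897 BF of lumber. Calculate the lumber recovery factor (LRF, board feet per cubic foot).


Formula: LRF = Lumber Output (BF) / Log Input (ft^3)
LRF = 897 BF / 99.5 ft^3
LRF = 9.02 BF/ft^3

9.02


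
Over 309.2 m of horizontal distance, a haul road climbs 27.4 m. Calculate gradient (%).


Formula: Gradient = rise / run * 100
Gradient = 27.4 / 309.2 * 100 = 8.9%

8.9


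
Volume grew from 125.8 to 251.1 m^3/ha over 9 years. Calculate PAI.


Formula: PAI = (V_T2 - V_T1) / (T2 - T1)
Volume increment = 251.1 - 125.8 = 125.3 m^3/ha
PAI = 125.3 / 9 = 13.92 m^3/ha/year

13.92


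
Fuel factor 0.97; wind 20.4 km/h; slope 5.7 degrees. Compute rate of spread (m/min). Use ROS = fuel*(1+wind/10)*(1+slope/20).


Formula: ROS = fuel * (1 + wind/10) * (1 + slope/20)
Wind factor = 1 + 20.4/10 = 3.04
Slope factor = 1 + 5.7/20 = 1.285
ROS = 0.97 * 3.04 * 1.285 = 3.79 m/min

3.79


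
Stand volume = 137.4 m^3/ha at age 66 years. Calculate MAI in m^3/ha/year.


Formula: MAI = Total Volume / Stand Age
MAI = 137.4 m^3/ha / 66 years
MAI = 2.08 m^3/ha/year

2.08


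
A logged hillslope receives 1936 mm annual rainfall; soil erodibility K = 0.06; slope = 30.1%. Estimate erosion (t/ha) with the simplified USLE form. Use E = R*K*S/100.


Formula: E = R * K * S / 100  (simplified USLE)
R * K = 1936 * 0.06 = 116.16
E = 116.16 * 30.1 / 100 = 34.96 t/ha

34.96


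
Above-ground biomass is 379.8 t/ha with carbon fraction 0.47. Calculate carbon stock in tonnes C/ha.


Formula: Carbon Stock = Biomass * Carbon Fraction
C = 379.8 t/ha * 0.47
C = 178.5 t C/ha

178.5


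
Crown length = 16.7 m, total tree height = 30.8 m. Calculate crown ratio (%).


Formula: Crown Ratio = (Crown Length / Total Height) * 100
CR = (16.7 m / 30.8 m) * 100
CR = 0.5422 * 100 = 54.2%

54.2


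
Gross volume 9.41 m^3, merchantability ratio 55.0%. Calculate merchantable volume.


Formula: MV = V_total * (merchantable_pct / 100)
Merchantable fraction = 55.0% / 100 = 0.55
MV = 9.41 m^3 * 0.55 = 5.176 m^3

5.176


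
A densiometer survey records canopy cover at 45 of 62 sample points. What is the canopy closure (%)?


Formula: Canopy closure = covered points / total points * 100
Closure = 45 / 62 * 100
Closure = 0.7258 * 100 = 72.6%

72.6


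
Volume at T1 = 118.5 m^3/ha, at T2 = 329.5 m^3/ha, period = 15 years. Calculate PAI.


Formula: PAI = (V_T2 - V_T1) / (T2 - T1)
Volume increment = 329.5 - 118.5 = 211.0 m^3/ha
PAI = 211.0 / 15 = 14.07 m^3/ha/year

14.07


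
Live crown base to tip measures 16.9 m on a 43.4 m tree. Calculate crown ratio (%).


Formula: Crown Ratio = (Crown Length / Total Height) * 100
CR = (16.9 m / 43.4 m) * 100
CR = 0.3894 * 100 = 38.9%

38.9


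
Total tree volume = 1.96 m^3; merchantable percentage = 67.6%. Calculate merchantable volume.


Formula: MV = V_total * (merchantable_pct / 100)
Merchantable fraction = 67.6% / 100 = 0.676
MV = 1.96 m^3 * 0.676 = 1.325 m^3

1.325


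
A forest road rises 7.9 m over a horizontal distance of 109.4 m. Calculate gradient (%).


Formula: Gradient = rise / run * 100
Gradient = 7.9 / 109.4 * 100 = 7.2%

7.2


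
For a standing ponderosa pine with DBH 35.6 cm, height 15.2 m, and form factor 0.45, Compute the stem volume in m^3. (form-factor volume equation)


Formula: V = pi * (DBH/200)^2 * H * ff
Radius = DBH/200 = 35.6/200 = 0.178 m
Radius^2 = 0.178^2 = 0.031684 m^2
V = pi * 0.031684 * 15.2 * 0.45
V = 0.681 m^3

0.681


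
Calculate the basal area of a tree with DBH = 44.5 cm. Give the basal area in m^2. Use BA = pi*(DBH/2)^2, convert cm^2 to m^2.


Formula: BA = pi * (DBH/2)^2 / 10000  (cm^2 to m^2)
Radius = DBH/2 = 44.5/2 = 22.25 cm
BA = pi * 22.25^2 / 10000
   = 1555.2847 cm^2 / 10000
   = 0.1555 m^2

0.1555


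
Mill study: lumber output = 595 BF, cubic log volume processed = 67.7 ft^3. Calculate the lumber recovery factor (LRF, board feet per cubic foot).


Formula: LRF = Lumber Output (BF) / Log Input (ft^3)
LRF = 595 BF / 67.7 ft^3
LRF = 8.79 BF/ft^3

8.79


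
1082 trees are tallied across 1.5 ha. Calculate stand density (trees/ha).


Formula: Stand Density = N_trees / Area_ha
Density = 1082 trees / 1.5 ha
Density = 721 trees/ha

721


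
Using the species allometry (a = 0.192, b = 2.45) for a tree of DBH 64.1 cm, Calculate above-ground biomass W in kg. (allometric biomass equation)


Formula: W = a * DBH^b  (allometric power law)
DBH^b = 64.1^2.45 = 26717.8909
W = 0.192 * 26717.8909 = 5129.8 kg

5129.8


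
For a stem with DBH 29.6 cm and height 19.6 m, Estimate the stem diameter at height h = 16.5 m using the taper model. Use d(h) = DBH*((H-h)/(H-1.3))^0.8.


Taper: d(h) = DBH * ((H - h) / (H - 1.3))^0.8
Numerator = H - h = 19.6 - 16.5 = 3.1 m
Denominator = H - 1.3 = 19.6 - 1.3 = 18.3 m
Ratio = 3.1 / 18.3 = 0.1694
d = 29.6 * 0.1694^0.8 = 7.2 cm

7.2


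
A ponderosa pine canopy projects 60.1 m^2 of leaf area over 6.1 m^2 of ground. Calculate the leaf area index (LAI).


Formula: LAI = total leaf area / ground area  (dimensionless)
LAI = 60.1 m^2 / 6.1 m^2
LAI = 9.85

9.85


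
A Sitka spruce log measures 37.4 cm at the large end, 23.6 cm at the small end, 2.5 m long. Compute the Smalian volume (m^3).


Smalian: V = (A1 + A2)/2 * L,  A = pi*(D/200)^2
A1 = pi*(37.4/200)^2 = 0.109858 m^2
A2 = pi*(23.6/200)^2 = 0.043744 m^2
V = (0.109858+0.043744)/2*2.5 = 0.192 m^3

0.192


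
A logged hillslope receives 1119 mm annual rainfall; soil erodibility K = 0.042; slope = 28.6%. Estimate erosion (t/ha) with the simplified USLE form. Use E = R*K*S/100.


Formula: E = R * K * S / 100  (simplified USLE)
R * K = 1119 * 0.042 = 46.998
E = 46.998 * 28.6 / 100 = 13.44 t/ha

13.44


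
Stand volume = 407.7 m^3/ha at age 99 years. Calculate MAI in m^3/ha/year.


Formula: MAI = Total Volume / Stand Age
MAI = 407.7 m^3/ha / 99 years
MAI = 4.12 m^3/ha/year

4.12


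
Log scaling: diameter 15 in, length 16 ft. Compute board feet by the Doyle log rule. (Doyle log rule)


Doyle: BF = (D - 4)^2 * L / 16
Adjusted diameter = 15 - 4 = 11 in
(D-4)^2 = 11^2 = 121
BF = 121 * 16 / 16 = 121 BF

121


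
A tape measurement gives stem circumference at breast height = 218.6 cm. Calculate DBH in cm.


Formula: DBH = C / pi
DBH = 218.6 / pi
pi = 3.14159...
DBH = 69.6 cm

69.6


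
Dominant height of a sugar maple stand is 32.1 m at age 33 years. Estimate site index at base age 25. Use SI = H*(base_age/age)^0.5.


Formula: SI = H_dom * (base_age / age)^0.5
Age ratio = 25 / 33 = 0.75758
sqrt(age_ratio) = 0.87039
SI = 32.1 * 0.87039 = 27.9 m

27.9


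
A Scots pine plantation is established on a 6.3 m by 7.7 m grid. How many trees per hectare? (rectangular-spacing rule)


Formula: TPH = 10000 m^2/ha / (spacing_x * spacing_y)
Area per tree = 6.3 m * 7.7 m = 48.51 m^2
TPH = 10000 / 48.51 = 206 trees/ha

206


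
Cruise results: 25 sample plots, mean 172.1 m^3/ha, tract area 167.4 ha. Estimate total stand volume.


Formula: Total Volume = Mean Volume per ha * Total Area
Total Volume = 172.1 m^3/ha * 167.4 ha
Total Volume = 28810 m^3

28810


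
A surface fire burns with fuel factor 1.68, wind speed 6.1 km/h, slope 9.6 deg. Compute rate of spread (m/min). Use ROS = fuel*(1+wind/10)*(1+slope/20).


Formula: ROS = fuel * (1 + wind/10) * (1 + slope/20)
Wind factor = 1 + 6.1/10 = 1.61
Slope factor = 1 + 9.6/20 = 1.48
ROS = 1.68 * 1.61 * 1.48 = 4.0 m/min

4.0


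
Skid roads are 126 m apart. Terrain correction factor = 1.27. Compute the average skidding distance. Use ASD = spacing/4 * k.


Formula: ASD = (spacing / 4) * correction
Uncorrected distance = spacing / 4 = 126 / 4 = 31.5 m
ASD = 31.5 * 1.27 = 40 m

40


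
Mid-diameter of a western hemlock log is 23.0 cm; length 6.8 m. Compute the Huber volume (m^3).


Huber: V = Am * L,  Am = pi*(Dm/200)^2
Am = pi*(23.0/200)^2 = 0.041548 m^2
V = 0.041548*6.8 = 0.2825 m^3

0.2825


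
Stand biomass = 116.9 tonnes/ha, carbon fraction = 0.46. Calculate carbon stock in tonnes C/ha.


Formula: Carbon Stock = Biomass * Carbon Fraction
C = 116.9 t/ha * 0.46
C = 53.8 t C/ha

53.8


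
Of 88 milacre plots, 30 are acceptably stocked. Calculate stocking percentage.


Formula: Stocking % = stocked plots / total plots * 100
Stocking = 30 / 88 * 100
Stocking = 0.3409 * 100 = 34.1%

34.1


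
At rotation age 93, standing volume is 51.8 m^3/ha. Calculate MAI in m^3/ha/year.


Formula: MAI = Total Volume / Stand Age
MAI = 51.8 m^3/ha / 93 years
MAI = 0.56 m^3/ha/year

0.56


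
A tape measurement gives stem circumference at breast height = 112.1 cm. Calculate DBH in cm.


Formula: DBH = C / pi
DBH = 112.1 / pi
pi = 3.14159...
DBH = 35.7 cm

35.7


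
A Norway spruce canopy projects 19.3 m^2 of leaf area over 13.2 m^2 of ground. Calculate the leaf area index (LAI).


Formula: LAI = total leaf area / ground area  (dimensionless)
LAI = 19.3 m^2 / 13.2 m^2
LAI = 1.46

1.46


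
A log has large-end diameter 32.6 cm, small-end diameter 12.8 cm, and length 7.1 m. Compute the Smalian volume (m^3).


Smalian: V = (A1 + A2)/2 * L,  A = pi*(D/200)^2
A1 = pi*(32.6/200)^2 = 0.083469 m^2
A2 = pi*(12.8/200)^2 = 0.012868 m^2
V = (0.083469+0.012868)/2*7.1 = 0.342 m^3

0.342


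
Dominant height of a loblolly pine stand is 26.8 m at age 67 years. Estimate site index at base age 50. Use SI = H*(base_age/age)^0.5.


Formula: SI = H_dom * (base_age / age)^0.5
Age ratio = 50 / 67 = 0.74627
sqrt(age_ratio) = 0.86387
SI = 26.8 * 0.86387 = 23.2 m

23.2


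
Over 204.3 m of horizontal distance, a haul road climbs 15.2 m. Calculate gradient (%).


Formula: Gradient = rise / run * 100
Gradient = 15.2 / 204.3 * 100 = 7.4%

7.4


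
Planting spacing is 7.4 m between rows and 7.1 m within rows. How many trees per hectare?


Formula: TPH = 10000 m^2/ha / (spacing_x * spacing_y)
Area per tree = 7.4 m * 7.1 m = 52.54 m^2
TPH = 10000 / 52.54 = 190 trees/ha

190


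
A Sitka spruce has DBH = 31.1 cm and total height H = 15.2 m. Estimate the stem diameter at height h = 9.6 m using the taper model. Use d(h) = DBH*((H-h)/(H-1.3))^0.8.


Taper: d(h) = DBH * ((H - h) / (H - 1.3))^0.8
Numerator = H - h = 15.2 - 9.6 = 5.6 m
Denominator = H - 1.3 = 15.2 - 1.3 = 13.9 m
Ratio = 5.6 / 13.9 = 0.40288
d = 31.1 * 0.40288^0.8 = 15.0 cm

15.0


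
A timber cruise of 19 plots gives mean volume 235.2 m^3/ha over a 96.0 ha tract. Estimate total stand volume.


Formula: Total Volume = Mean Volume per ha * Total Area
Total Volume = 235.2 m^3/ha * 96.0 ha
Total Volume = 22579 m^3

22579


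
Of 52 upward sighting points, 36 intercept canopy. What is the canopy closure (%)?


Formula: Canopy closure = covered points / total points * 100
Closure = 36 / 52 * 100
Closure = 0.6923 * 100 = 69.2%

69.2


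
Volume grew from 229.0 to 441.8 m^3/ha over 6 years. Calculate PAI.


Formula: PAI = (V_T2 - V_T1) / (T2 - T1)
Volume increment = 441.8 - 229.0 = 212.8 m^3/ha
PAI = 212.8 / 6 = 35.47 m^3/ha/year

35.47


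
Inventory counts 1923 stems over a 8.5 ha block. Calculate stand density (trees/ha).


Formula: Stand Density = N_trees / Area_ha
Density = 1923 trees / 8.5 ha
Density = 226 trees/ha

226


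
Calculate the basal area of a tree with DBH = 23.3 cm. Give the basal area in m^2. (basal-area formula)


Formula: BA = pi * (DBH/2)^2 / 10000  (cm^2 to m^2)
Radius = DBH/2 = 23.3/2 = 11.65 cm
BA = pi * 11.65^2 / 10000
   = 426.3848 cm^2 / 10000
   = 0.0426 m^2

0.0426


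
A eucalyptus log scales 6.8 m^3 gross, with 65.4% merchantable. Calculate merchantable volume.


Formula: MV = V_total * (merchantable_pct / 100)
Merchantable fraction = 65.4% / 100 = 0.654
MV = 6.8 m^3 * 0.654 = 4.447 m^3

4.447


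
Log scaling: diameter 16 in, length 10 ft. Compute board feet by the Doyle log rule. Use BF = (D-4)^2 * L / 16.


Doyle: BF = (D - 4)^2 * L / 16
Adjusted diameter = 16 - 4 = 12 in
(D-4)^2 = 12^2 = 144
BF = 144 * 10 / 16 = 90 BF

90


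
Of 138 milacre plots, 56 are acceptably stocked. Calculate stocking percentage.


Formula: Stocking % = stocked plots / total plots * 100
Stocking = 56 / 138 * 100
Stocking = 0.4058 * 100 = 40.6%

40.6


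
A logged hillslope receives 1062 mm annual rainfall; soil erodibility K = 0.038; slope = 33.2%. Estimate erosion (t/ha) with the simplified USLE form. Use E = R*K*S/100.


Formula: E = R * K * S / 100  (simplified USLE)
R * K = 1062 * 0.038 = 40.356
E = 40.356 * 33.2 / 100 = 13.4 t/ha

13.4


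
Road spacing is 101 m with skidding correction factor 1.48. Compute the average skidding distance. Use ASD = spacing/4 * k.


Formula: ASD = (spacing / 4) * correction
Uncorrected distance = spacing / 4 = 101 / 4 = 25.25 m
ASD = 25.25 * 1.48 = 37 m

37


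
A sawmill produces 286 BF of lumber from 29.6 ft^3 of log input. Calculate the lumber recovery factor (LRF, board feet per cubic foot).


Formula: LRF = Lumber Output (BF) / Log Input (ft^3)
LRF = 286 BF / 29.6 ft^3
LRF = 9.66 BF/ft^3

9.66


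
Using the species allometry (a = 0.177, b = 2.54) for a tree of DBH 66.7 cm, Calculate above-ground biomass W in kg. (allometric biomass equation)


Formula: W = a * DBH^b  (allometric power law)
DBH^b = 66.7^2.54 = 42981.3071
W = 0.177 * 42981.3071 = 7607.7 kg

7607.7


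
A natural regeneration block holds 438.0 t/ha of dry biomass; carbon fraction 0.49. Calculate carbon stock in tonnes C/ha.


Formula: Carbon Stock = Biomass * Carbon Fraction
C = 438.0 t/ha * 0.49
C = 214.6 t C/ha

214.6


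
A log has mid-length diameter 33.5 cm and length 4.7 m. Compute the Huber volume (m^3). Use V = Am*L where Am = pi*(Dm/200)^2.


Huber: V = Am * L,  Am = pi*(Dm/200)^2
Am = pi*(33.5/200)^2 = 0.088141 m^2
V = 0.088141*4.7 = 0.4143 m^3

0.4143


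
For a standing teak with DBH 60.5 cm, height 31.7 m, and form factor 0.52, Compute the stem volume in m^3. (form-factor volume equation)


Formula: V = pi * (DBH/200)^2 * H * ff
Radius = DBH/200 = 60.5/200 = 0.3025 m
Radius^2 = 0.3025^2 = 0.09150625 m^2
V = pi * 0.09150625 * 31.7 * 0.52
V = 4.739 m^3

4.739


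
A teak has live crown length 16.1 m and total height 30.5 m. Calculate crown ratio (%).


Formula: Crown Ratio = (Crown Length / Total Height) * 100
CR = (16.1 m / 30.5 m) * 100
CR = 0.5279 * 100 = 52.8%

52.8


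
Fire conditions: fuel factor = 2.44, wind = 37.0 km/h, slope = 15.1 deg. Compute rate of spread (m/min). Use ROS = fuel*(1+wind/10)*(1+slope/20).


Formula: ROS = fuel * (1 + wind/10) * (1 + slope/20)
Wind factor = 1 + 37.0/10 = 4.7
Slope factor = 1 + 15.1/20 = 1.755
ROS = 2.44 * 4.7 * 1.755 = 20.13 m/min

20.13


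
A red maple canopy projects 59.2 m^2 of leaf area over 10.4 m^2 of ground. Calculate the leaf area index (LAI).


Formula: LAI = total leaf area / ground area  (dimensionless)
LAI = 59.2 m^2 / 10.4 m^2
LAI = 5.69

5.69


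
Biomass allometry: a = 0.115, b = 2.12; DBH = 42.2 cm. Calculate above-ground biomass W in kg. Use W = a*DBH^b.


Formula: W = a * DBH^b  (allometric power law)
DBH^b = 42.2^2.12 = 2790.3739
W = 0.115 * 2790.3739 = 320.9 kg

320.9


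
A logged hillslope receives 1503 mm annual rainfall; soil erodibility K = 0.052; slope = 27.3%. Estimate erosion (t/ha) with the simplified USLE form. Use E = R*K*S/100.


Formula: E = R * K * S / 100  (simplified USLE)
R * K = 1503 * 0.052 = 78.156
E = 78.156 * 27.3 / 100 = 21.34 t/ha

21.34


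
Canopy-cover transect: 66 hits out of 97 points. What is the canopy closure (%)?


Formula: Canopy closure = covered points / total points * 100
Closure = 66 / 97 * 100
Closure = 0.6804 * 100 = 68.0%

68.0


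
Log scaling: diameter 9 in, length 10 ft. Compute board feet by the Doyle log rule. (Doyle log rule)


Doyle: BF = (D - 4)^2 * L / 16
Adjusted diameter = 9 - 4 = 5 in
(D-4)^2 = 5^2 = 25
BF = 25 * 10 / 16 = 16 BF

16


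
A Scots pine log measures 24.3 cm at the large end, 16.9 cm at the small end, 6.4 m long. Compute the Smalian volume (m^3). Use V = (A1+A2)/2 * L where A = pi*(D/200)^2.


Smalian: V = (A1 + A2)/2 * L,  A = pi*(D/200)^2
A1 = pi*(24.3/200)^2 = 0.046377 m^2
A2 = pi*(16.9/200)^2 = 0.022432 m^2
V = (0.046377+0.022432)/2*6.4 = 0.2202 m^3

0.2202


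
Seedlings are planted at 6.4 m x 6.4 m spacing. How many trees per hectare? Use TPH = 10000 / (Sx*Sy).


Formula: TPH = 10000 m^2/ha / (spacing_x * spacing_y)
Area per tree = 6.4 m * 6.4 m = 40.96 m^2
TPH = 10000 / 40.96 = 244 trees/ha

244


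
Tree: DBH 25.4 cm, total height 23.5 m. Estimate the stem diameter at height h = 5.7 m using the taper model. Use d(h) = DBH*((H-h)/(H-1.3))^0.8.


Taper: d(h) = DBH * ((H - h) / (H - 1.3))^0.8
Numerator = H - h = 23.5 - 5.7 = 17.8 m
Denominator = H - 1.3 = 23.5 - 1.3 = 22.2 m
Ratio = 17.8 / 22.2 = 0.8018
d = 25.4 * 0.8018^0.8 = 21.3 cm

21.3


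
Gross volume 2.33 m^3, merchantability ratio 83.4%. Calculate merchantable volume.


Formula: MV = V_total * (merchantable_pct / 100)
Merchantable fraction = 83.4% / 100 = 0.834
MV = 2.33 m^3 * 0.834 = 1.943 m^3

1.943


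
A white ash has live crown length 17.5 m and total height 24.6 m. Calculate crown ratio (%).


Formula: Crown Ratio = (Crown Length / Total Height) * 100
CR = (17.5 m / 24.6 m) * 100
CR = 0.7114 * 100 = 71.1%

71.1


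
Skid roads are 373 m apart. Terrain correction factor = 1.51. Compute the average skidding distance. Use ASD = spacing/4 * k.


Formula: ASD = (spacing / 4) * correction
Uncorrected distance = spacing / 4 = 373 / 4 = 93.25 m
ASD = 93.25 * 1.51 = 141 m

141


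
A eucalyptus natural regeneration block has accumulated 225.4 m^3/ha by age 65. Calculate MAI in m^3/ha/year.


Formula: MAI = Total Volume / Stand Age
MAI = 225.4 m^3/ha / 65 years
MAI = 3.47 m^3/ha/year

3.47


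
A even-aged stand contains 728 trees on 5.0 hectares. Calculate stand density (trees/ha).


Formula: Stand Density = N_trees / Area_ha
Density = 728 trees / 5.0 ha
Density = 146 trees/ha

146


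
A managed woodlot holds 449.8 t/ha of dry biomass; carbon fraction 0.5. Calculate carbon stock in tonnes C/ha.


Formula: Carbon Stock = Biomass * Carbon Fraction
C = 449.8 t/ha * 0.5
C = 224.9 t C/ha

224.9


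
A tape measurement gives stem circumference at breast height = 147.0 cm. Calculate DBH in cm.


Formula: DBH = C / pi
DBH = 147.0 / pi
pi = 3.14159...
DBH = 46.8 cm

46.8


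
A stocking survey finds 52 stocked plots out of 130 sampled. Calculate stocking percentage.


Formula: Stocking % = stocked plots / total plots * 100
Stocking = 52 / 130 * 100
Stocking = 0.4 * 100 = 40.0%

40.0


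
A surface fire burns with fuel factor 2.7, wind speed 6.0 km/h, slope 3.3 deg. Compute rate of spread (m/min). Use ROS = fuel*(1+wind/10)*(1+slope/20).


Formula: ROS = fuel * (1 + wind/10) * (1 + slope/20)
Wind factor = 1 + 6.0/10 = 1.6
Slope factor = 1 + 3.3/20 = 1.165
ROS = 2.7 * 1.6 * 1.165 = 5.03 m/min

5.03
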